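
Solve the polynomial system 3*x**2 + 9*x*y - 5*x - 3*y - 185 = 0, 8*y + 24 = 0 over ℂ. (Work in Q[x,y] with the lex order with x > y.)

Compute a lex Gröbner basis by Buchberger's algorithm.
f_1 = 3*x**2 + 9*x*y - 5*x - 3*y - 185, LT = x**2.
f_2 = 8*y + 24, LT = y.

The S-polynomials (S(f_1,f_2)) all reduce to 0 modulo the current basis, so we have a Gröbner basis.
Inter-reduce: drop elements whose leading term is divisible by another's, tail-reduce, and make monic.
Reduced Gröbner basis: {x**2 - 32/3*x - 176/3, y + 3}.

Since the basis is lex-ordered, y + 3 is univariate in y. Its roots are {-3}. Back-substituting each root into the other basis elements fixes the other coordinates.
  y = -3: the earlier basis element becomes x**2 - 32/3*x - 176/3 = 0, giving x = -4, 44/3 — points (-4, -3), (44/3, -3).
A lex Gröbner basis triangularizes the system, enabling back-substitution.

{(-4, -3), (44/3, -3)}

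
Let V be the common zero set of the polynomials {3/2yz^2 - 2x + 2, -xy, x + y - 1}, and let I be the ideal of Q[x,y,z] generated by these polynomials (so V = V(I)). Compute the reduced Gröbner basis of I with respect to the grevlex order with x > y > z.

Buchberger's algorithm terminates because the ascending chain of leading-term ideals stabilizes.

f_1 = 3/2yz^2 - 2x + 2, LT = yz^2.
f_2 = -xy, LT = xy.
f_3 = x + y - 1, LT = x.

S(f_2,f_3): lcm = xy. S = -y^2 + y.
  leading term y^2: no divisor's leading term divides it; move -y^2 to the remainder.
  leading term y: no divisor's leading term divides it; move y to the remainder.
  remainder -y^2 + y ≠ 0; add g_4 = -y^2 + y to the basis.

The other S-polynomials (S(f_1,f_2), S(f_1,f_3), S(f_1,g_4), S(f_2,g_4), S(f_3,g_4)) all reduce to 0 modulo the current basis, so we have a Gröbner basis.
Inter-reduce: drop elements whose leading term is divisible by another's, tail-reduce, and make monic.

G = {yz^2 + 4/3y, y^2 - y, x + y - 1}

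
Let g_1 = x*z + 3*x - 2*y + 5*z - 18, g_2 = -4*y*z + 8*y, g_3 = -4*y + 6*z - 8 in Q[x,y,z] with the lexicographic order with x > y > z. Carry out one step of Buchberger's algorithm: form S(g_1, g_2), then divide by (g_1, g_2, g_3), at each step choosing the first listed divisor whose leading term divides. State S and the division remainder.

lcm(LM(g_1), LM(g_2)) = x*y*z.
S = (lcm/LT(g_1))·g_1 − (lcm/LT(g_2))·g_2 = 5*x*y - 2*y**2 + 5*y*z - 18*y.
Reduce S modulo (g_1, g_2, g_3) in that order:
  leading term x*y: subtract (-5/4*x)·g_3 from 5*x*y - 2*y**2 + 5*y*z - 18*y → 15/2*x*z - 10*x - 2*y**2 + 5*y*z - 18*y
  leading term x*z: subtract (15/2)·g_1 from 15/2*x*z - 10*x - 2*y**2 + 5*y*z - 18*y → -65/2*x - 2*y**2 + 5*y*z - 3*y - 75/2*z + 135
  leading term x: no divisor's leading term divides it; move -65/2*x to the remainder.
  leading term y**2: subtract (1/2*y)·g_3 from -2*y**2 + 5*y*z - 3*y - 75/2*z + 135 → 2*y*z + y - 75/2*z + 135
  leading term y*z: subtract (-1/2)·g_2 from 2*y*z + y - 75/2*z + 135 → 5*y - 75/2*z + 135
  leading term y: subtract (-5/4)·g_3 from 5*y - 75/2*z + 135 → -30*z + 125
  leading term z: no divisor's leading term divides it; move -30*z to the remainder.
  leading term 1: no divisor's leading term divides it; move 125 to the remainder.
The remainder -65/2*x - 30*z + 125 is nonzero, so it would be added as the next basis element.

S(g_1, g_2) = 5*x*y - 2*y**2 + 5*y*z - 18*y; remainder on division = -65/2*x - 30*z + 125.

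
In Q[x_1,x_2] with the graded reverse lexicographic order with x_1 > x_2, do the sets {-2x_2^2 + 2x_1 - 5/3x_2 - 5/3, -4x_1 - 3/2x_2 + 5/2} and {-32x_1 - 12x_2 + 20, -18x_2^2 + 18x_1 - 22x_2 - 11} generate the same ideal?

Equality of ideals is decidable: compute both reduced Gröbner bases (unique for the ordering) and check whether they agree.
Buchberger on the first generating set:
f_1 = -2x_2^2 + 2x_1 - 5/3x_2 - 5/3, LT = x_2^2.
f_2 = -4x_1 - 3/2x_2 + 5/2, LT = x_1.

The S-polynomials (S(f_1,f_2)) all reduce to 0 modulo the current basis, so we have a Gröbner basis.
Inter-reduce: drop elements whose leading term is divisible by another's, tail-reduce, and make monic.
Reduced Gröbner basis: {x_2^2 + 29/24x_2 + 5/24, x_1 + 3/8x_2 - 5/8}.

Buchberger on the second generating set:
h_1 = -32x_1 - 12x_2 + 20, LT = x_1.
h_2 = -18x_2^2 + 18x_1 - 22x_2 - 11, LT = x_2^2.

The S-polynomials (S(h_1,h_2)) all reduce to 0 modulo the current basis, so we have a Gröbner basis.
Inter-reduce: drop elements whose leading term is divisible by another's, tail-reduce, and make monic.
Reduced Gröbner basis: {x_2^2 + 115/72x_2 - 1/72, x_1 + 3/8x_2 - 5/8}.

Since the reduced bases disagree, the two ideals are not the same.
The choice of monomial ordering does not affect the verdict — as long as both bases are computed under the same ordering, their equality decides ideal equality.

No, the ideals differ.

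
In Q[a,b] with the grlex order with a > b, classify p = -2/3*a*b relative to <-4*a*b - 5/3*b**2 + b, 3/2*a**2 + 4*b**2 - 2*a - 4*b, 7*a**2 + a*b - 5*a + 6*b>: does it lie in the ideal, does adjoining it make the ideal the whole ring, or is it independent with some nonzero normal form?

-2/3*a*b lies in I (it reduces to 0).

First compute the reduced Gröbner basis of I by Buchberger's algorithm.
f_1 = -4*a*b - 5/3*b**2 + b, LT = a*b.
f_2 = 3/2*a**2 + 4*b**2 - 2*a - 4*b, LT = a**2.
f_3 = 7*a**2 + a*b - 5*a + 6*b, LT = a**2.

S(f_1,f_2): lcm = a**2*b. S = 5/12*a*b**2 - 8/3*b**3 + 13/12*a*b + 8/3*b**2.
  leading term a*b**2: subtract (-5/48*b)·f_1 from 5/12*a*b**2 - 8/3*b**3 + 13/12*a*b + 8/3*b**2 → -409/144*b**3 + 13/12*a*b + 133/48*b**2
  leading term b**3: no divisor's leading term divides it; move -409/144*b**3 to the remainder.
  leading term a*b: subtract (-13/48)·f_1 from 13/12*a*b + 133/48*b**2 → 167/72*b**2 + 13/48*b
  leading term b**2: no divisor's leading term divides it; move 167/72*b**2 to the remainder.
  leading term b: no divisor's leading term divides it; move 13/48*b to the remainder.
  remainder -409/144*b**3 + 167/72*b**2 + 13/48*b ≠ 0; add h_4 = -409/144*b**3 + 167/72*b**2 + 13/48*b to the basis.

S(f_1,f_3): lcm = a**2*b. S = 23/84*a*b**2 + 13/28*a*b - 6/7*b**2.
  leading term a*b**2: subtract (-23/336*b)·f_1 from 23/84*a*b**2 + 13/28*a*b - 6/7*b**2 → -115/1008*b**3 + 13/28*a*b - 265/336*b**2
  leading term b**3: subtract (115/2863)·h_4 from -115/1008*b**3 + 13/28*a*b - 265/336*b**2 → 13/28*a*b - 363565/412272*b**2 - 1495/137424*b
  leading term a*b: subtract (-13/112)·f_1 from 13/28*a*b - 363565/412272*b**2 - 1495/137424*b → -55415/51534*b**2 + 1807/17178*b
  leading term b**2: no divisor's leading term divides it; move -55415/51534*b**2 to the remainder.
  leading term b: no divisor's leading term divides it; move 1807/17178*b to the remainder.
  remainder -55415/51534*b**2 + 1807/17178*b ≠ 0; add h_5 = -55415/51534*b**2 + 1807/17178*b to the basis.

S(f_2,f_3): lcm = a**2. S = -1/7*a*b + 8/3*b**2 - 13/21*a - 74/21*b.
  leading term a*b: subtract (1/28)·f_1 from -1/7*a*b + 8/3*b**2 - 13/21*a - 74/21*b → 229/84*b**2 - 13/21*a - 299/84*b
  leading term b**2: subtract (-280983/110830)·h_5 from 229/84*b**2 - 13/21*a - 299/84*b → -13/21*a - 547417/166245*b
  leading term a: no divisor's leading term divides it; move -13/21*a to the remainder.
  leading term b: no divisor's leading term divides it; move -547417/166245*b to the remainder.
  remainder -13/21*a - 547417/166245*b ≠ 0; add h_6 = -13/21*a - 547417/166245*b to the basis.

S(f_1,h_5): lcm = a*b**2. S = 5/12*b**3 + 5421/55415*a*b - 1/4*b**2.
  leading term b**3: subtract (-60/409)·h_4 from 5/12*b**3 + 5421/55415*a*b - 1/4*b**2 → 5421/55415*a*b + 443/4908*b**2 + 65/1636*b
  leading term a*b: subtract (-5421/221660)·f_1 from 5421/55415*a*b + 443/4908*b**2 + 65/1636*b → 673145/13598841*b**2 + 1454791/22664735*b
  leading term b**2: subtract (-5654418/122832889)·h_5 from 673145/13598841*b**2 + 1454791/22664735*b → 42395652/614164445*b
  leading term b: no divisor's leading term divides it; move 42395652/614164445*b to the remainder.
  remainder 42395652/614164445*b ≠ 0; add h_7 = 42395652/614164445*b to the basis.

The other S-polynomials (S(f_1,h_4), S(f_2,h_4), S(f_3,h_4), S(f_2,h_5), S(f_3,h_5), S(h_4,h_5), S(f_1,h_6), S(f_2,h_6), S(f_3,h_6), S(h_4,h_6), S(h_5,h_6), S(f_1,h_7), S(f_2,h_7), S(f_3,h_7), S(h_4,h_7), S(h_5,h_7), S(h_6,h_7)) all reduce to 0 modulo the current basis, so we have a Gröbner basis.
Inter-reduce: drop elements whose leading term is divisible by another's, tail-reduce, and make monic.
Reduced Gröbner basis: {a, b}.
Label its elements g_1 = a, g_2 = b.

Reduce p = -2/3*a*b modulo G:
  leading term a*b: subtract (-2/3*b)·g_1 from -2/3*a*b → 0
  normal form = 0.
Since the normal form is 0, p ∈ I.

The remainder on division by a Gröbner basis is unique — it is the normal form.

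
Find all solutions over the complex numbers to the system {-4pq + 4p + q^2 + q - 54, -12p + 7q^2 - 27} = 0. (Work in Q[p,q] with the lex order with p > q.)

{(3, -3), (-299/168 - 31*sqrt(803)*I/168, 31/14 - sqrt(803)*I/14), (-299/168 + 31*sqrt(803)*I/168, 31/14 + sqrt(803)*I/14)}

Compute a lex Gröbner basis by Buchberger's algorithm.
f_1 = -4pq + 4p + q^2 + q - 54, LT = pq.
f_2 = -12p + 7q^2 - 27, LT = p.

S(f_1,f_2): lcm = pq. S = -p + 7/12q^3 - 1/4q^2 - 5/2q + 27/2.
  leading term p: subtract (1/12)·f_2 from -p + 7/12q^3 - 1/4q^2 - 5/2q + 27/2 → 7/12q^3 - 5/6q^2 - 5/2q + 63/4
  leading term q^3: no divisor's leading term divides it; move 7/12q^3 to the remainder.
  leading term q^2: no divisor's leading term divides it; move -5/6q^2 to the remainder.
  leading term q: no divisor's leading term divides it; move -5/2q to the remainder.
  leading term 1: no divisor's leading term divides it; move 63/4 to the remainder.
  remainder 7/12q^3 - 5/6q^2 - 5/2q + 63/4 ≠ 0; add h_3 = 7/12q^3 - 5/6q^2 - 5/2q + 63/4 to the basis.

The other S-polynomials (S(f_1,h_3), S(f_2,h_3)) all reduce to 0 modulo the current basis, so we have a Gröbner basis.
Inter-reduce: drop elements whose leading term is divisible by another's, tail-reduce, and make monic.
Reduced Gröbner basis: {p - 7/12q^2 + 9/4, q^3 - 10/7q^2 - 30/7q + 27}.

From the last basis element, q^3 - 10/7q^2 - 30/7q + 27 = 0, so q takes values in {-3, 31/14 - sqrt(803)*I/14, 31/14 + sqrt(803)*I/14}. Each choice, substituted upward through the basis, yields the corresponding point(s) of the solution set.
  q = -3: the earlier basis element becomes p - 3 = 0, giving p = 3 — point (3, -3).
  q = 31/14 - sqrt(803)*I/14: the earlier basis element becomes p + 299/168 + 31*sqrt(803)*I/168 = 0, giving p = -299/168 - 31*sqrt(803)*I/168 — point (-299/168 - 31*sqrt(803)*I/168, 31/14 - sqrt(803)*I/14).
  q = 31/14 + sqrt(803)*I/14: the earlier basis element becomes p + 299/168 - 31*sqrt(803)*I/168 = 0, giving p = -299/168 + 31*sqrt(803)*I/168 — point (-299/168 + 31*sqrt(803)*I/168, 31/14 + sqrt(803)*I/14).
Substituting each solution back into the original system confirms all equations vanish.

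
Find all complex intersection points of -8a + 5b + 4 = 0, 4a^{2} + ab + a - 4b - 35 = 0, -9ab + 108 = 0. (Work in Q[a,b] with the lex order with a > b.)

Compute a lex Gröbner basis by Buchberger's algorithm.
f_1 = -8a + 5b + 4, LT = a.
f_2 = 4a^{2} + ab + a - 4b - 35, LT = a^{2}.
f_3 = -9ab + 108, LT = ab.

S(f_1,f_2): lcm = a^{2}. S = -\tfrac{7}{8}ab - \tfrac{3}{4}a + b + \tfrac{35}{4}.
  leading term ab: subtract (\tfrac{7}{64}b)·f_1 from -\tfrac{7}{8}ab - \tfrac{3}{4}a + b + \tfrac{35}{4} → -\tfrac{3}{4}a - \tfrac{35}{64}b^{2} + \tfrac{9}{16}b + \tfrac{35}{4}
  leading term a: subtract (\tfrac{3}{32})·f_1 from -\tfrac{3}{4}a - \tfrac{35}{64}b^{2} + \tfrac{9}{16}b + \tfrac{35}{4} → -\tfrac{35}{64}b^{2} + \tfrac{3}{32}b + \tfrac{67}{8}
  leading term b^{2}: no divisor's leading term divides it; move -\tfrac{35}{64}b^{2} to the remainder.
  leading term b: no divisor's leading term divides it; move \tfrac{3}{32}b to the remainder.
  leading term 1: no divisor's leading term divides it; move \tfrac{67}{8} to the remainder.
  remainder -\tfrac{35}{64}b^{2} + \tfrac{3}{32}b + \tfrac{67}{8} ≠ 0; add h_4 = -\tfrac{35}{64}b^{2} + \tfrac{3}{32}b + \tfrac{67}{8} to the basis.

S(f_1,f_3): lcm = ab. S = -\tfrac{5}{8}b^{2} - \tfrac{1}{2}b + 12.
  leading term b^{2}: subtract (\tfrac{8}{7})·h_4 from -\tfrac{5}{8}b^{2} - \tfrac{1}{2}b + 12 → -\tfrac{17}{28}b + \tfrac{17}{7}
  leading term b: no divisor's leading term divides it; move -\tfrac{17}{28}b to the remainder.
  leading term 1: no divisor's leading term divides it; move \tfrac{17}{7} to the remainder.
  remainder -\tfrac{17}{28}b + \tfrac{17}{7} ≠ 0; add h_5 = -\tfrac{17}{28}b + \tfrac{17}{7} to the basis.

The other S-polynomials (S(f_2,f_3), S(f_1,h_4), S(f_2,h_4), S(f_3,h_4), S(f_1,h_5), S(f_2,h_5), S(f_3,h_5), S(h_4,h_5)) all reduce to 0 modulo the current basis, so we have a Gröbner basis.
Inter-reduce: drop elements whose leading term is divisible by another's, tail-reduce, and make monic.
Reduced Gröbner basis: {a - 3, b - 4}.

The lex basis is triangular: the last element involves only b. Solving b - 4 = 0 gives b ∈ {4}; substituting each value into the earlier elements determines the remaining variables.
  b = 4: the earlier basis element becomes a - 3 = 0, giving a = 3 — point (3, 4).
Check: every point annihilates each of the original generators.

{(3, 4)}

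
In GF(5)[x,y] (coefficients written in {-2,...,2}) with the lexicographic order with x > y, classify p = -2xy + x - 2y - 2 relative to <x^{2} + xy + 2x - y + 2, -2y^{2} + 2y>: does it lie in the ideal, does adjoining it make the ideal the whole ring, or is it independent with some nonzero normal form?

First compute the reduced Gröbner basis of I by Buchberger's algorithm.
f_1 = x^{2} + xy + 2x - y + 2, LT = x^{2}.
f_2 = -2y^{2} + 2y, LT = y^{2}.

The S-polynomials (S(f_1,f_2)) all reduce to 0 modulo the current basis, so we have a Gröbner basis.
Inter-reduce: drop elements whose leading term is divisible by another's, tail-reduce, and make monic.
Reduced Gröbner basis: {x^{2} + xy + 2x - y + 2, y^{2} - y}.
Label its elements g_1 = x^{2} + xy + 2x - y + 2, g_2 = y^{2} - y.

Reduce p = -2xy + x - 2y - 2 modulo G:
  leading term xy: no divisor's leading term divides it; move -2xy to the remainder.
  leading term x: no divisor's leading term divides it; move x to the remainder.
  leading term y: no divisor's leading term divides it; move -2y to the remainder.
  leading term 1: no divisor's leading term divides it; move -2 to the remainder.
  normal form = -2xy + x - 2y - 2.
The normal form is nonzero, so p ∉ I. Since p minus its normal form lies in I, I + (p) = I + (r) where r = -2xy + x - 2y - 2; decide whether this ideal is the whole ring.
Run Buchberger on G together with r (pairs among the g_i already reduce to 0 since G is a Gröbner basis):
g_1 = x^{2} + xy + 2x - y + 2, LT = x^{2}.
g_2 = y^{2} - y, LT = y^{2}.
r = -2xy + x - 2y - 2, LT = xy.

S(g_2,r): lcm = xy^{2}. S = 2xy - y^{2} - y.
  leading term xy: subtract (-1)·r from 2xy - y^{2} - y → x - y^{2} + 2y - 2
  leading term x: no divisor's leading term divides it; move x to the remainder.
  leading term y^{2}: subtract (-1)·g_2 from -y^{2} + 2y - 2 → y - 2
  leading term y: no divisor's leading term divides it; move y to the remainder.
  leading term 1: no divisor's leading term divides it; move -2 to the remainder.
  remainder x + y - 2 ≠ 0; add m_4 = x + y - 2 to the basis.

The other S-polynomials (S(g_1,g_2), S(g_1,r), S(g_1,m_4), S(g_2,m_4), S(r,m_4)) all reduce to 0 modulo the current basis, so we have a Gröbner basis.
Inter-reduce: drop elements whose leading term is divisible by another's, tail-reduce, and make monic.
Reduced Gröbner basis: {x + y - 2, y^{2} - y}.
The reduced Gröbner basis of I + (p) is {x + y - 2, y^{2} - y} ≠ {1}, a proper ideal, so the enlarged system stays consistent: p is independent of I, with normal form -2xy + x - 2y - 2.

Ideal membership is decidable via reduction modulo a Gröbner basis.

-2xy + x - 2y - 2 is independent of I; its normal form modulo I is -2xy + x - 2y - 2.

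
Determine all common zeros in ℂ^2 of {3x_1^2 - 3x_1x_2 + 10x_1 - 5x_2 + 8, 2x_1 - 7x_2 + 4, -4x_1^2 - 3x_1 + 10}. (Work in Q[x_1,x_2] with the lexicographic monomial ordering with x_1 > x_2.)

Compute a lex Gröbner basis by Buchberger's algorithm.
f_1 = 3x_1^2 - 3x_1x_2 + 10x_1 - 5x_2 + 8, LT = x_1^2.
f_2 = 2x_1 - 7x_2 + 4, LT = x_1.
f_3 = -4x_1^2 - 3x_1 + 10, LT = x_1^2.

S(f_1,f_2): lcm = x_1^2. S = 5/2x_1x_2 + 4/3x_1 - 5/3x_2 + 8/3.
  leading term x_1x_2: subtract (5/4x_2)·f_2 from 5/2x_1x_2 + 4/3x_1 - 5/3x_2 + 8/3 → 4/3x_1 + 35/4x_2^2 - 20/3x_2 + 8/3
  leading term x_1: subtract (2/3)·f_2 from 4/3x_1 + 35/4x_2^2 - 20/3x_2 + 8/3 → 35/4x_2^2 - 2x_2
  leading term x_2^2: no divisor's leading term divides it; move 35/4x_2^2 to the remainder.
  leading term x_2: no divisor's leading term divides it; move -2x_2 to the remainder.
  remainder 35/4x_2^2 - 2x_2 ≠ 0; add h_4 = 35/4x_2^2 - 2x_2 to the basis.

S(f_1,f_3): lcm = x_1^2. S = -x_1x_2 + 31/12x_1 - 5/3x_2 + 31/6.
  leading term x_1x_2: subtract (-1/2x_2)·f_2 from -x_1x_2 + 31/12x_1 - 5/3x_2 + 31/6 → 31/12x_1 - 7/2x_2^2 + 1/3x_2 + 31/6
  leading term x_1: subtract (31/24)·f_2 from 31/12x_1 - 7/2x_2^2 + 1/3x_2 + 31/6 → -7/2x_2^2 + 75/8x_2
  leading term x_2^2: subtract (-2/5)·h_4 from -7/2x_2^2 + 75/8x_2 → 343/40x_2
  leading term x_2: no divisor's leading term divides it; move 343/40x_2 to the remainder.
  remainder 343/40x_2 ≠ 0; add h_5 = 343/40x_2 to the basis.

The other S-polynomials (S(f_2,f_3), S(f_1,h_4), S(f_2,h_4), S(f_3,h_4), S(f_1,h_5), S(f_2,h_5), S(f_3,h_5), S(h_4,h_5)) all reduce to 0 modulo the current basis, so we have a Gröbner basis.
Inter-reduce: drop elements whose leading term is divisible by another's, tail-reduce, and make monic.
Reduced Gröbner basis: {x_1 + 2, x_2}.

The lex basis is triangular: the last element involves only x_2. Solving x_2 = 0 gives x_2 ∈ {0}; substituting each value into the earlier elements determines the remaining variables.
  x_2 = 0: the earlier basis element becomes x_1 + 2 = 0, giving x_1 = -2 — point (-2, 0).
Substituting each solution back into the original system confirms all equations vanish.
A lex Gröbner basis triangularizes the system, enabling back-substitution.

{(-2, 0)}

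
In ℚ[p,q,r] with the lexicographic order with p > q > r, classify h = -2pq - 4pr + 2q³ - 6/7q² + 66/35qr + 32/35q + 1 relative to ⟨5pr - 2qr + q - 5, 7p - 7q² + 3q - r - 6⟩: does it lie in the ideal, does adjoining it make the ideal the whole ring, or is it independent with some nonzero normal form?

First compute the reduced Gröbner basis of I by Buchberger's algorithm.
f_1 = 5pr - 2qr + q - 5, LT = pr.
f_2 = 7p - 7q² + 3q - r - 6, LT = p.

S(f_1,f_2): lcm = pr. S = q²r - 29/35qr + ⅕q + 1/7r² + 6/7r - 1.
  leading term q²r: no divisor's leading term divides it; move q²r to the remainder.
  leading term qr: no divisor's leading term divides it; move -29/35qr to the remainder.
  leading term q: no divisor's leading term divides it; move ⅕q to the remainder.
  leading term r²: no divisor's leading term divides it; move 1/7r² to the remainder.
  leading term r: no divisor's leading term divides it; move 6/7r to the remainder.
  leading term 1: no divisor's leading term divides it; move -1 to the remainder.
  remainder q²r - 29/35qr + ⅕q + 1/7r² + 6/7r - 1 ≠ 0; add k_3 = q²r - 29/35qr + ⅕q + 1/7r² + 6/7r - 1 to the basis.

The other S-polynomials (S(f_1,k_3), S(f_2,k_3)) all reduce to 0 modulo the current basis, so we have a Gröbner basis.
Inter-reduce: drop elements whose leading term is divisible by another's, tail-reduce, and make monic.
Reduced Gröbner basis: {p - q² + 3/7q - 1/7r - 6/7, q²r - 29/35qr + ⅕q + 1/7r² + 6/7r - 1}.
Label its elements g_1 = p - q² + 3/7q - 1/7r - 6/7, g_2 = q²r - 29/35qr + ⅕q + 1/7r² + 6/7r - 1.

Reduce h = -2pq - 4pr + 2q³ - 6/7q² + 66/35qr + 32/35q + 1 modulo G:
  leading term pq: subtract (-2q)·g_1 from -2pq - 4pr + 2q³ - 6/7q² + 66/35qr + 32/35q + 1 → -4pr + 8/5qr - ⅘q + 1
  leading term pr: subtract (-4r)·g_1 from -4pr + 8/5qr - ⅘q + 1 → -4q²r + 116/35qr - ⅘q - 4/7r² - 24/7r + 1
  leading term q²r: subtract (-4)·g_2 from -4q²r + 116/35qr - ⅘q - 4/7r² - 24/7r + 1 → -3
  leading term 1: no divisor's leading term divides it; move -3 to the remainder.
  normal form = -3.
The normal form is nonzero, so h ∉ I. Since h minus its normal form lies in I, I + (h) = I + (n) where n = -3; decide whether this ideal is the whole ring.
Here n = -3 is a nonzero constant, hence a unit: 1 ∈ I + (h), the Gröbner basis of I + (h) is {1}, and the enlarged system has no common solution — adjoining h is inconsistent.

Adjoining -2pq - 4pr + 2q³ - 6/7q² + 66/35qr + 32/35q + 1 makes the ideal the whole ring: the system is inconsistent.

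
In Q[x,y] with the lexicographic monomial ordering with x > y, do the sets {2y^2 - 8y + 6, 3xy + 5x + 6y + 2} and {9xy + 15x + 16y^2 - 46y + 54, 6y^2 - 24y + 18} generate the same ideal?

Yes, the ideals are equal.

Since reduced Gröbner bases are canonical representatives of ideals under a given ordering, it suffices to compute and compare them.
Buchberger on the first generating set:
f_1 = 2y^2 - 8y + 6, LT = y^2.
f_2 = 3xy + 5x + 6y + 2, LT = xy.

S(f_1,f_2): lcm = xy^2. S = -17/3xy + 3x - 2y^2 - 2/3y.
  leading term xy: subtract (-17/9)·f_2 from -17/3xy + 3x - 2y^2 - 2/3y → 112/9x - 2y^2 + 32/3y + 34/9
  leading term x: no divisor's leading term divides it; move 112/9x to the remainder.
  leading term y^2: subtract (-1)·f_1 from -2y^2 + 32/3y + 34/9 → 8/3y + 88/9
  leading term y: no divisor's leading term divides it; move 8/3y to the remainder.
  leading term 1: no divisor's leading term divides it; move 88/9 to the remainder.
  remainder 112/9x + 8/3y + 88/9 ≠ 0; add g_3 = 112/9x + 8/3y + 88/9 to the basis.

The other S-polynomials (S(f_1,g_3), S(f_2,g_3)) all reduce to 0 modulo the current basis, so we have a Gröbner basis.
Inter-reduce: drop elements whose leading term is divisible by another's, tail-reduce, and make monic.
Reduced Gröbner basis: {x + 3/14y + 11/14, y^2 - 4y + 3}.

Buchberger on the second generating set:
h_1 = 9xy + 15x + 16y^2 - 46y + 54, LT = xy.
h_2 = 6y^2 - 24y + 18, LT = y^2.

S(h_1,h_2): lcm = xy^2. S = 17/3xy - 3x + 16/9y^3 - 46/9y^2 + 6y.
  leading term xy: subtract (17/27)·h_1 from 17/3xy - 3x + 16/9y^3 - 46/9y^2 + 6y → -112/9x + 16/9y^3 - 410/27y^2 + 944/27y - 34
  leading term x: no divisor's leading term divides it; move -112/9x to the remainder.
  leading term y^3: subtract (8/27y)·h_2 from 16/9y^3 - 410/27y^2 + 944/27y - 34 → -218/27y^2 + 800/27y - 34
  leading term y^2: subtract (-109/81)·h_2 from -218/27y^2 + 800/27y - 34 → -8/3y - 88/9
  leading term y: no divisor's leading term divides it; move -8/3y to the remainder.
  leading term 1: no divisor's leading term divides it; move -88/9 to the remainder.
  remainder -112/9x - 8/3y - 88/9 ≠ 0; add k_3 = -112/9x - 8/3y - 88/9 to the basis.

The other S-polynomials (S(h_1,k_3), S(h_2,k_3)) all reduce to 0 modulo the current basis, so we have a Gröbner basis.
Inter-reduce: drop elements whose leading term is divisible by another's, tail-reduce, and make monic.
Reduced Gröbner basis: {x + 3/14y + 11/14, y^2 - 4y + 3}.

The two bases agree; hence the ideals are identical.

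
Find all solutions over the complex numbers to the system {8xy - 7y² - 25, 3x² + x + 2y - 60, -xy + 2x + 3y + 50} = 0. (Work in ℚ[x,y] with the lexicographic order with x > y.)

Compute a lex Gröbner basis by Buchberger's algorithm.
f_1 = 8xy - 7y² - 25, LT = xy.
f_2 = 3x² + x + 2y - 60, LT = x².
f_3 = -xy + 2x + 3y + 50, LT = xy.

S(f_1,f_2): lcm = x²y. S = -⅞xy² - ⅓xy - 25/8x - ⅔y² + 20y.
  leading term xy²: subtract (-7/64y)·f_1 from -⅞xy² - ⅓xy - 25/8x - ⅔y² + 20y → -⅓xy - 25/8x - 49/64y³ - ⅔y² + 1105/64y
  leading term xy: subtract (-1/24)·f_1 from -⅓xy - 25/8x - 49/64y³ - ⅔y² + 1105/64y → -25/8x - 49/64y³ - 23/24y² + 1105/64y - 25/24
  leading term x: no divisor's leading term divides it; move -25/8x to the remainder.
  leading term y³: no divisor's leading term divides it; move -49/64y³ to the remainder.
  leading term y²: no divisor's leading term divides it; move -23/24y² to the remainder.
  leading term y: no divisor's leading term divides it; move 1105/64y to the remainder.
  leading term 1: no divisor's leading term divides it; move -25/24 to the remainder.
  remainder -25/8x - 49/64y³ - 23/24y² + 1105/64y - 25/24 ≠ 0; add h_4 = -25/8x - 49/64y³ - 23/24y² + 1105/64y - 25/24 to the basis.

S(f_1,f_3): lcm = xy. S = 2x - ⅞y² + 3y + 375/8.
  leading term x: subtract (-16/25)·h_4 from 2x - ⅞y² + 3y + 375/8 → -49/100y³ - 893/600y² + 281/20y + 1109/24
  leading term y³: no divisor's leading term divides it; move -49/100y³ to the remainder.
  leading term y²: no divisor's leading term divides it; move -893/600y² to the remainder.
  leading term y: no divisor's leading term divides it; move 281/20y to the remainder.
  leading term 1: no divisor's leading term divides it; move 1109/24 to the remainder.
  remainder -49/100y³ - 893/600y² + 281/20y + 1109/24 ≠ 0; add h_5 = -49/100y³ - 893/600y² + 281/20y + 1109/24 to the basis.

S(f_2,f_3): lcm = x²y. S = 2x² + 10/3xy + 50x + ⅔y² - 20y.
  leading term x²: subtract (⅔)·f_2 from 2x² + 10/3xy + 50x + ⅔y² - 20y → 10/3xy + 148/3x + ⅔y² - 64/3y + 40
  leading term xy: subtract (5/12)·f_1 from 10/3xy + 148/3x + ⅔y² - 64/3y + 40 → 148/3x + 43/12y² - 64/3y + 605/12
  leading term x: subtract (-1184/75)·h_4 from 148/3x + 43/12y² - 64/3y + 605/12 → -1813/150y³ - 10391/900y² + 7537/30y + 1223/36
  leading term y³: subtract (74/3)·h_5 from -1813/150y³ - 10391/900y² + 7537/30y + 1223/36 → 151/6y² - 286/3y - 6635/6
  leading term y²: no divisor's leading term divides it; move 151/6y² to the remainder.
  leading term y: no divisor's leading term divides it; move -286/3y to the remainder.
  leading term 1: no divisor's leading term divides it; move -6635/6 to the remainder.
  remainder 151/6y² - 286/3y - 6635/6 ≠ 0; add h_6 = 151/6y² - 286/3y - 6635/6 to the basis.

S(f_1,h_4): lcm = xy. S = -49/200y⁴ - 23/75y³ + 93/20y² - ⅓y - 25/8.
  leading term y⁴: subtract (½y)·h_5 from -49/200y⁴ - 23/75y³ + 93/20y² - ⅓y - 25/8 → 7/16y³ - 19/8y² - 375/16y - 25/8
  leading term y³: subtract (-25/28)·h_5 from 7/16y³ - 19/8y² - 375/16y - 25/8 → -2489/672y² - 305/28y + 25625/672
  leading term y²: subtract (-2489/16912)·h_6 from -2489/672y² - 305/28y + 25625/672 → -632257/25368y - 3161285/25368
  leading term y: no divisor's leading term divides it; move -632257/25368y to the remainder.
  leading term 1: no divisor's leading term divides it; move -3161285/25368 to the remainder.
  remainder -632257/25368y - 3161285/25368 ≠ 0; add h_7 = -632257/25368y - 3161285/25368 to the basis.

The other S-polynomials (S(f_2,h_4), S(f_3,h_4), S(f_1,h_5), S(f_2,h_5), S(f_3,h_5), S(h_4,h_5), S(f_1,h_6), S(f_2,h_6), S(f_3,h_6), S(h_4,h_6), S(h_5,h_6), S(f_1,h_7), S(f_2,h_7), S(f_3,h_7), S(h_4,h_7), S(h_5,h_7), S(h_6,h_7)) all reduce to 0 modulo the current basis, so we have a Gröbner basis.
Inter-reduce: drop elements whose leading term is divisible by another's, tail-reduce, and make monic.
Reduced Gröbner basis: {x + 5, y + 5}.

Elimination: the polynomial y + 5 lies in the elimination ideal for y, so y ∈ {-5}. For each such y, the remaining basis elements (now univariate) give the rest of the solution.
  y = -5: the earlier basis element becomes x + 5 = 0, giving x = -5 — point (-5, -5).
Zero-dimensionality of the ideal guarantees finitely many solutions over ℂ.

{(-5, -5)}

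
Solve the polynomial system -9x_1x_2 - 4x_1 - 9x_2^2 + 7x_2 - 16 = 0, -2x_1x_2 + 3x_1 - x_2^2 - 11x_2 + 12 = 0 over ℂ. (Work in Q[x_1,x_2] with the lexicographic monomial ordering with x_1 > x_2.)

{(-4, 0), (-271/35 - 31*sqrt(51)/35, sqrt(51) + 8), (-271/35 + 31*sqrt(51)/35, 8 - sqrt(51))}

Compute a lex Gröbner basis by Buchberger's algorithm.
f_1 = -9x_1x_2 - 4x_1 - 9x_2^2 + 7x_2 - 16, LT = x_1x_2.
f_2 = -2x_1x_2 + 3x_1 - x_2^2 - 11x_2 + 12, LT = x_1x_2.

S(f_1,f_2): lcm = x_1x_2. S = 35/18x_1 + 1/2x_2^2 - 113/18x_2 + 70/9.
  reduce S modulo (f_1, f_2):
  remainder 35/18x_1 + 1/2x_2^2 - 113/18x_2 + 70/9 ≠ 0; add h_3 = 35/18x_1 + 1/2x_2^2 - 113/18x_2 + 70/9 to the basis.

S(f_1,h_3): lcm = x_1x_2. S = 4/9x_1 - 9/35x_2^3 + 148/35x_2^2 - 43/9x_2 + 16/9.
  reduce S modulo (f_1, f_2, h_3):
  remainder -9/35x_2^3 + 144/35x_2^2 - 117/35x_2 ≠ 0; add h_4 = -9/35x_2^3 + 144/35x_2^2 - 117/35x_2 to the basis.

The other S-polynomials (S(f_2,h_3), S(f_1,h_4), S(f_2,h_4), S(h_3,h_4)) all reduce to 0 modulo the current basis, so we have a Gröbner basis.
Inter-reduce: drop elements whose leading term is divisible by another's, tail-reduce, and make monic.
Reduced Gröbner basis: {x_1 + 9/35x_2^2 - 113/35x_2 + 4, x_2^3 - 16x_2^2 + 13x_2}.

From the last basis element, x_2^3 - 16x_2^2 + 13x_2 = 0, so x_2 takes values in {0, sqrt(51) + 8, 8 - sqrt(51)}. Each choice, substituted upward through the basis, yields the corresponding point(s) of the solution set.
  x_2 = 0: the earlier basis element becomes x_1 + 4 = 0, giving x_1 = -4 — point (-4, 0).
  x_2 = sqrt(51) + 8: the earlier basis element becomes x_1 + 31*sqrt(51)/35 + 271/35 = 0, giving x_1 = -271/35 - 31*sqrt(51)/35 — point (-271/35 - 31*sqrt(51)/35, sqrt(51) + 8).
  x_2 = 8 - sqrt(51): the earlier basis element becomes x_1 - 31*sqrt(51)/35 + 271/35 = 0, giving x_1 = -271/35 + 31*sqrt(51)/35 — point (-271/35 + 31*sqrt(51)/35, 8 - sqrt(51)).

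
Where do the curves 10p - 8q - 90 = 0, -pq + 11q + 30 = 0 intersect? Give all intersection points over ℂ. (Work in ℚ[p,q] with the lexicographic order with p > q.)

{(5, -5), (15, 15/2)}

Compute a lex Gröbner basis by Buchberger's algorithm.
f_1 = 10p - 8q - 90, LT = p.
f_2 = -pq + 11q + 30, LT = pq.

S(f_1,f_2): lcm = pq. S = -⅘q² + 2q + 30.
  leading term q²: no divisor's leading term divides it; move -⅘q² to the remainder.
  leading term q: no divisor's leading term divides it; move 2q to the remainder.
  leading term 1: no divisor's leading term divides it; move 30 to the remainder.
  remainder -⅘q² + 2q + 30 ≠ 0; add h_3 = -⅘q² + 2q + 30 to the basis.

The other S-polynomials (S(f_1,h_3), S(f_2,h_3)) all reduce to 0 modulo the current basis, so we have a Gröbner basis.
Inter-reduce: drop elements whose leading term is divisible by another's, tail-reduce, and make monic.
Reduced Gröbner basis: {p - ⅘q - 9, q² - 5/2q - 75/2}.

The lex basis is triangular: the last element involves only q. Solving q² - 5/2q - 75/2 = 0 gives q ∈ {-5, 15/2}; substituting each value into the earlier elements determines the remaining variables.
  q = -5: the earlier basis element becomes p - 5 = 0, giving p = 5 — point (5, -5).
  q = 15/2: the earlier basis element becomes p - 15 = 0, giving p = 15 — point (15, 15/2).
Substituting each solution back into the original system confirms all equations vanish.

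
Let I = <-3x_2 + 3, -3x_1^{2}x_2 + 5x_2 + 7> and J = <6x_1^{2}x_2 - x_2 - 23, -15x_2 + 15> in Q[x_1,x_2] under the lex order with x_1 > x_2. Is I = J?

Two ideals are equal iff their reduced Gröbner bases coincide (the reduced basis is unique for a fixed ordering).
Buchberger on the first generating set:
f_1 = -3x_2 + 3, LT = x_2.
f_2 = -3x_1^{2}x_2 + 5x_2 + 7, LT = x_1^{2}x_2.

S(f_1,f_2): lcm = x_1^{2}x_2. S = -x_1^{2} + \tfrac{5}{3}x_2 + \tfrac{7}{3}.
  leading term x_1^{2}: no divisor's leading term divides it; move -x_1^{2} to the remainder.
  leading term x_2: subtract (-\tfrac{5}{9})·f_1 from \tfrac{5}{3}x_2 + \tfrac{7}{3} → 4
  leading term 1: no divisor's leading term divides it; move 4 to the remainder.
  remainder -x_1^{2} + 4 ≠ 0; add g_3 = -x_1^{2} + 4 to the basis.

S(f_1,g_3): leading monomials are coprime, so the S-polynomial reduces to 0 (Buchberger's first criterion).
S(f_2,g_3): lcm = x_1^{2}x_2. S = \tfrac{7}{3}x_2 - \tfrac{7}{3}.
  leading term x_2: subtract (-\tfrac{7}{9})·f_1 from \tfrac{7}{3}x_2 - \tfrac{7}{3} → 0
  remainder 0.

Every S-polynomial of the final basis reduces to 0, so we have a Gröbner basis.
Inter-reduce: drop elements whose leading term is divisible by another's, tail-reduce, and make monic.
Reduced Gröbner basis: {x_1^{2} - 4, x_2 - 1}.

Buchberger on the second generating set:
h_1 = 6x_1^{2}x_2 - x_2 - 23, LT = x_1^{2}x_2.
h_2 = -15x_2 + 15, LT = x_2.

S(h_1,h_2): lcm = x_1^{2}x_2. S = x_1^{2} - \tfrac{1}{6}x_2 - \tfrac{23}{6}.
  leading term x_1^{2}: no divisor's leading term divides it; move x_1^{2} to the remainder.
  leading term x_2: subtract (\tfrac{1}{90})·h_2 from -\tfrac{1}{6}x_2 - \tfrac{23}{6} → -4
  leading term 1: no divisor's leading term divides it; move -4 to the remainder.
  remainder x_1^{2} - 4 ≠ 0; add k_3 = x_1^{2} - 4 to the basis.

S(h_1,k_3): lcm = x_1^{2}x_2. S = \tfrac{23}{6}x_2 - \tfrac{23}{6}.
  leading term x_2: subtract (-\tfrac{23}{90})·h_2 from \tfrac{23}{6}x_2 - \tfrac{23}{6} → 0
  remainder 0.

S(h_2,k_3): leading monomials are coprime, so the S-polynomial reduces to 0 (Buchberger's first criterion).
Every S-polynomial of the final basis reduces to 0, so we have a Gröbner basis.
Inter-reduce: drop elements whose leading term is divisible by another's, tail-reduce, and make monic.
Reduced Gröbner basis: {x_1^{2} - 4, x_2 - 1}.

These coincide, so the ideals are equal.

Yes, the ideals are equal.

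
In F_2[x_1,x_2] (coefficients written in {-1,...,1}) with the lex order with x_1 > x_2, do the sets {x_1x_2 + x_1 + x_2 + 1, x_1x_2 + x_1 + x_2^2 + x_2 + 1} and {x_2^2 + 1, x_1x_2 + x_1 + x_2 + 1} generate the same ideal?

Equality of ideals is decidable: compute both reduced Gröbner bases (unique for the ordering) and check whether they agree.
Buchberger on the first generating set:
f_1 = x_1x_2 + x_1 + x_2 + 1, LT = x_1x_2.
f_2 = x_1x_2 + x_1 + x_2^2 + x_2 + 1, LT = x_1x_2.

S(f_1,f_2): lcm = x_1x_2. S = x_2^2.
  leading term x_2^2: no divisor's leading term divides it; move x_2^2 to the remainder.
  remainder x_2^2 ≠ 0; add g_3 = x_2^2 to the basis.

S(f_1,g_3): lcm = x_1x_2^2. S = x_1x_2 + x_2^2 + x_2.
  leading term x_1x_2: subtract (1)·f_1 from x_1x_2 + x_2^2 + x_2 → x_1 + x_2^2 + 1
  leading term x_1: no divisor's leading term divides it; move x_1 to the remainder.
  leading term x_2^2: subtract (1)·g_3 from x_2^2 + 1 → 1
  leading term 1: no divisor's leading term divides it; move 1 to the remainder.
  remainder x_1 + 1 ≠ 0; add g_4 = x_1 + 1 to the basis.

The other S-polynomials (S(f_2,g_3), S(f_1,g_4), S(f_2,g_4), S(g_3,g_4)) all reduce to 0 modulo the current basis, so we have a Gröbner basis.
Inter-reduce: drop elements whose leading term is divisible by another's, tail-reduce, and make monic.
Reduced Gröbner basis: {x_1 + 1, x_2^2}.

Buchberger on the second generating set:
h_1 = x_2^2 + 1, LT = x_2^2.
h_2 = x_1x_2 + x_1 + x_2 + 1, LT = x_1x_2.

The S-polynomials (S(h_1,h_2)) all reduce to 0 modulo the current basis, so we have a Gröbner basis.
Inter-reduce: drop elements whose leading term is divisible by another's, tail-reduce, and make monic.
Reduced Gröbner basis: {x_1x_2 + x_1 + x_2 + 1, x_2^2 + 1}.

These differ, so the ideals are not equal.

No, the ideals differ.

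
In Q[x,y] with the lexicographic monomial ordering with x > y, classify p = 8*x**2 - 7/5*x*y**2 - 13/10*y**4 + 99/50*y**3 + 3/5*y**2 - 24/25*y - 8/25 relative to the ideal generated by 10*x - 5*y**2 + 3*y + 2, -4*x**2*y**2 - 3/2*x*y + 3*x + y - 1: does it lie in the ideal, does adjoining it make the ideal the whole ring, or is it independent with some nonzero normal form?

First compute the reduced Gröbner basis of I by Buchberger's algorithm.
f_1 = 10*x - 5*y**2 + 3*y + 2, LT = x.
f_2 = -4*x**2*y**2 - 3/2*x*y + 3*x + y - 1, LT = x**2*y**2.

S(f_1,f_2): lcm = x**2*y**2. S = -1/2*x*y**4 + 3/10*x*y**3 + 1/5*x*y**2 - 3/8*x*y + 3/4*x + 1/4*y - 1/4.
  leading term x*y**4: subtract (-1/20*y**4)·f_1 from -1/2*x*y**4 + 3/10*x*y**3 + 1/5*x*y**2 - 3/8*x*y + 3/4*x + 1/4*y - 1/4 → 3/10*x*y**3 + 1/5*x*y**2 - 3/8*x*y + 3/4*x - 1/4*y**6 + 3/20*y**5 + 1/10*y**4 + 1/4*y - 1/4
  leading term x*y**3: subtract (3/100*y**3)·f_1 from 3/10*x*y**3 + 1/5*x*y**2 - 3/8*x*y + 3/4*x - 1/4*y**6 + 3/20*y**5 + 1/10*y**4 + 1/4*y - 1/4 → 1/5*x*y**2 - 3/8*x*y + 3/4*x - 1/4*y**6 + 3/10*y**5 + 1/100*y**4 - 3/50*y**3 + 1/4*y - 1/4
  leading term x*y**2: subtract (1/50*y**2)·f_1 from 1/5*x*y**2 - 3/8*x*y + 3/4*x - 1/4*y**6 + 3/10*y**5 + 1/100*y**4 - 3/50*y**3 + 1/4*y - 1/4 → -3/8*x*y + 3/4*x - 1/4*y**6 + 3/10*y**5 + 11/100*y**4 - 3/25*y**3 - 1/25*y**2 + 1/4*y - 1/4
  leading term x*y: subtract (-3/80*y)·f_1 from -3/8*x*y + 3/4*x - 1/4*y**6 + 3/10*y**5 + 11/100*y**4 - 3/25*y**3 - 1/25*y**2 + 1/4*y - 1/4 → 3/4*x - 1/4*y**6 + 3/10*y**5 + 11/100*y**4 - 123/400*y**3 + 29/400*y**2 + 13/40*y - 1/4
  leading term x: subtract (3/40)·f_1 from 3/4*x - 1/4*y**6 + 3/10*y**5 + 11/100*y**4 - 123/400*y**3 + 29/400*y**2 + 13/40*y - 1/4 → -1/4*y**6 + 3/10*y**5 + 11/100*y**4 - 123/400*y**3 + 179/400*y**2 + 1/10*y - 2/5
  leading term y**6: no divisor's leading term divides it; move -1/4*y**6 to the remainder.
  leading term y**5: no divisor's leading term divides it; move 3/10*y**5 to the remainder.
  leading term y**4: no divisor's leading term divides it; move 11/100*y**4 to the remainder.
  leading term y**3: no divisor's leading term divides it; move -123/400*y**3 to the remainder.
  leading term y**2: no divisor's leading term divides it; move 179/400*y**2 to the remainder.
  leading term y: no divisor's leading term divides it; move 1/10*y to the remainder.
  leading term 1: no divisor's leading term divides it; move -2/5 to the remainder.
  remainder -1/4*y**6 + 3/10*y**5 + 11/100*y**4 - 123/400*y**3 + 179/400*y**2 + 1/10*y - 2/5 ≠ 0; add h_3 = -1/4*y**6 + 3/10*y**5 + 11/100*y**4 - 123/400*y**3 + 179/400*y**2 + 1/10*y - 2/5 to the basis.

The other S-polynomials (S(f_1,h_3), S(f_2,h_3)) all reduce to 0 modulo the current basis, so we have a Gröbner basis.
Inter-reduce: drop elements whose leading term is divisible by another's, tail-reduce, and make monic.
Reduced Gröbner basis: {x - 1/2*y**2 + 3/10*y + 1/5, y**6 - 6/5*y**5 - 11/25*y**4 + 123/100*y**3 - 179/100*y**2 - 2/5*y + 8/5}.
Label its elements g_1 = x - 1/2*y**2 + 3/10*y + 1/5, g_2 = y**6 - 6/5*y**5 - 11/25*y**4 + 123/100*y**3 - 179/100*y**2 - 2/5*y + 8/5.

Reduce p = 8*x**2 - 7/5*x*y**2 - 13/10*y**4 + 99/50*y**3 + 3/5*y**2 - 24/25*y - 8/25 modulo G:
  leading term x**2: subtract (8*x)·g_1 from 8*x**2 - 7/5*x*y**2 - 13/10*y**4 + 99/50*y**3 + 3/5*y**2 - 24/25*y - 8/25 → 13/5*x*y**2 - 12/5*x*y - 8/5*x - 13/10*y**4 + 99/50*y**3 + 3/5*y**2 - 24/25*y - 8/25
  leading term x*y**2: subtract (13/5*y**2)·g_1 from 13/5*x*y**2 - 12/5*x*y - 8/5*x - 13/10*y**4 + 99/50*y**3 + 3/5*y**2 - 24/25*y - 8/25 → -12/5*x*y - 8/5*x + 6/5*y**3 + 2/25*y**2 - 24/25*y - 8/25
  leading term x*y: subtract (-12/5*y)·g_1 from -12/5*x*y - 8/5*x + 6/5*y**3 + 2/25*y**2 - 24/25*y - 8/25 → -8/5*x + 4/5*y**2 - 12/25*y - 8/25
  leading term x: subtract (-8/5)·g_1 from -8/5*x + 4/5*y**2 - 12/25*y - 8/25 → 0
  normal form = 0.
Since the normal form is 0, p ∈ I.

The remainder on division by a Gröbner basis is unique — it is the normal form.

8*x**2 - 7/5*x*y**2 - 13/10*y**4 + 99/50*y**3 + 3/5*y**2 - 24/25*y - 8/25 lies in I (it reduces to 0).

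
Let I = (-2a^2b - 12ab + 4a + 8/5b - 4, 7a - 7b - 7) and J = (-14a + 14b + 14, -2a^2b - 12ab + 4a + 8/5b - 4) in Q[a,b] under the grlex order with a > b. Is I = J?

Yes, the ideals are equal.

Equality of ideals is decidable: compute both reduced Gröbner bases (unique for the ordering) and check whether they agree.
Buchberger on the first generating set:
f_1 = -2a^2b - 12ab + 4a + 8/5b - 4, LT = a^2b.
f_2 = 7a - 7b - 7, LT = a.

S(f_1,f_2): lcm = a^2b. S = ab^2 + 7ab - 2a - 4/5b + 2.
  leading term ab^2: subtract (1/7b^2)·f_2 from ab^2 + 7ab - 2a - 4/5b + 2 → b^3 + 7ab + b^2 - 2a - 4/5b + 2
  leading term b^3: no divisor's leading term divides it; move b^3 to the remainder.
  leading term ab: subtract (b)·f_2 from 7ab + b^2 - 2a - 4/5b + 2 → 8b^2 - 2a + 31/5b + 2
  leading term b^2: no divisor's leading term divides it; move 8b^2 to the remainder.
  leading term a: subtract (-2/7)·f_2 from -2a + 31/5b + 2 → 21/5b
  leading term b: no divisor's leading term divides it; move 21/5b to the remainder.
  remainder b^3 + 8b^2 + 21/5b ≠ 0; add g_3 = b^3 + 8b^2 + 21/5b to the basis.

The other S-polynomials (S(f_1,g_3), S(f_2,g_3)) all reduce to 0 modulo the current basis, so we have a Gröbner basis.
Inter-reduce: drop elements whose leading term is divisible by another's, tail-reduce, and make monic.
Reduced Gröbner basis: {b^3 + 8b^2 + 21/5b, a - b - 1}.

Buchberger on the second generating set:
h_1 = -14a + 14b + 14, LT = a.
h_2 = -2a^2b - 12ab + 4a + 8/5b - 4, LT = a^2b.

S(h_1,h_2): lcm = a^2b. S = -ab^2 - 7ab + 2a + 4/5b - 2.
  leading term ab^2: subtract (1/14b^2)·h_1 from -ab^2 - 7ab + 2a + 4/5b - 2 → -b^3 - 7ab - b^2 + 2a + 4/5b - 2
  leading term b^3: no divisor's leading term divides it; move -b^3 to the remainder.
  leading term ab: subtract (1/2b)·h_1 from -7ab - b^2 + 2a + 4/5b - 2 → -8b^2 + 2a - 31/5b - 2
  leading term b^2: no divisor's leading term divides it; move -8b^2 to the remainder.
  leading term a: subtract (-1/7)·h_1 from 2a - 31/5b - 2 → -21/5b
  leading term b: no divisor's leading term divides it; move -21/5b to the remainder.
  remainder -b^3 - 8b^2 - 21/5b ≠ 0; add k_3 = -b^3 - 8b^2 - 21/5b to the basis.

The other S-polynomials (S(h_1,k_3), S(h_2,k_3)) all reduce to 0 modulo the current basis, so we have a Gröbner basis.
Inter-reduce: drop elements whose leading term is divisible by another's, tail-reduce, and make monic.
Reduced Gröbner basis: {b^3 + 8b^2 + 21/5b, a - b - 1}.

These coincide, so the ideals are equal.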